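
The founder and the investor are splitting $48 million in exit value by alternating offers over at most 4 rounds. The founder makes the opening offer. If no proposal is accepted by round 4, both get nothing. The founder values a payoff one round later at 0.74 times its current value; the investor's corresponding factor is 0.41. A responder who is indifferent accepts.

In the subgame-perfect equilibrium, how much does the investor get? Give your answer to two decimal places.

Round 4 (the investor proposes): the founder will accept anything ≥ 0, so the investor offers 0 and keeps 48.
Round 3 (the founder proposes): the investor can get 48 next round, worth 0.41 × 48 = 19.68 now; the founder offers that and keeps 28.32.
Round 2 (the investor proposes): the founder can get 28.32 next round, worth 0.74 × 28.32 = 20.9568 now; the investor offers that and keeps 27.0432.
Round 1 (the founder proposes): the investor can get 27.0432 next round, worth 0.41 × 27.0432 = 11.087712 now. The founder offers 11.087712 and keeps 48 − 11.087712 = 36.912288.

11.09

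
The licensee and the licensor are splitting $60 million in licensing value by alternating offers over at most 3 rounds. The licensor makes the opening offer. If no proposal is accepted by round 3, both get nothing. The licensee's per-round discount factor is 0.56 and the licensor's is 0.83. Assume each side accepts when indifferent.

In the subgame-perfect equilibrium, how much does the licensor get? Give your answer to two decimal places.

Round 3 (the licensor proposes): rejection yields 0 for the licensee; the licensor offers 0 and keeps 60.
Round 2 (the licensee proposes): the licensor can get 60 next round, worth 0.83 × 60 = 49.8 now. The licensee offers 49.8 and keeps 60 − 49.8 = 10.2.
Round 1 (the licensor proposes): the licensee can get 10.2 next round, worth 0.56 × 10.2 = 5.712 now; the licensor offers that and keeps 54.288.

54.29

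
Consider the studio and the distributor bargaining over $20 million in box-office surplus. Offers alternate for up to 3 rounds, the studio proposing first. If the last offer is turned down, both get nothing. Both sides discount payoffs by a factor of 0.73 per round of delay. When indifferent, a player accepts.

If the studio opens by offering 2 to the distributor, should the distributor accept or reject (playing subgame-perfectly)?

Round 3 (the studio proposes): rejection yields 0 for the distributor; the studio offers 0 and keeps 20.
Round 2 (the distributor proposes): the studio can get 20 next round, worth 0.73 × 20 = 14.6 now, so the distributor offers 14.6, keeping 5.4.
So by rejecting in round 1, the distributor gets 5.4 next round, worth 0.73 × 5.4 = 3.942 now.
Offer 2 < 3.942, so the distributor rejects.

Reject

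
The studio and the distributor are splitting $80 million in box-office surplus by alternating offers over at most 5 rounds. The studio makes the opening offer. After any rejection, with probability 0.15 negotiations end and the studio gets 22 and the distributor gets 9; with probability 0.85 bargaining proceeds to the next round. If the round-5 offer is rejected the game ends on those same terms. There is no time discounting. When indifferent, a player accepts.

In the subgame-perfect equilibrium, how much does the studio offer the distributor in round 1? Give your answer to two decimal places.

19.76

Round 5 (the studio proposes): the distributor gets 9 if talks fail, so the studio offers 9 and keeps 71.
Round 4 (the distributor proposes): rejecting gives the studio an expected 0.85 × 71 + 0.15 × 22 = 63.65. The distributor offers 63.65 and keeps 80 − 63.65 = 16.35.
Round 3 (the studio proposes): rejecting gives the distributor an expected 0.85 × 16.35 + 0.15 × 9 = 15.2475. The studio offers 15.2475 and keeps 80 − 15.2475 = 64.7525.
Round 2 (the distributor proposes): rejecting gives the studio an expected 0.85 × 64.7525 + 0.15 × 22 = 58.339625. The distributor offers 58.339625 and keeps 80 − 58.339625 = 21.660375.
Round 1 (the studio proposes): rejecting gives the distributor an expected 0.85 × 21.660375 + 0.15 × 9 = 19.76131875; the studio offers that and keeps 60.23868125.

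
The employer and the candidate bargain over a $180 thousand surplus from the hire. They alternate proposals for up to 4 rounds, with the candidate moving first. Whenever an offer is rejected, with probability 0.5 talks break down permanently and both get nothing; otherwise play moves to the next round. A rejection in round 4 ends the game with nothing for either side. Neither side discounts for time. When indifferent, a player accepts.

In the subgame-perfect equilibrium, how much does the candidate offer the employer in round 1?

67.5

Round 4 (the employer proposes): rejection yields 0 for the candidate; the employer offers 0 and keeps 180.
Round 3 (the candidate proposes): rejecting gives the employer an expected 0.5 × 180 = 90, so the candidate offers 90, keeping 90.
Round 2 (the employer proposes): rejecting gives the candidate an expected 0.5 × 90 = 45. The employer offers 45 and keeps 180 − 45 = 135.
Round 1 (the candidate proposes): rejecting gives the employer an expected 0.5 × 135 = 67.5, so the candidate offers 67.5, keeping 112.5.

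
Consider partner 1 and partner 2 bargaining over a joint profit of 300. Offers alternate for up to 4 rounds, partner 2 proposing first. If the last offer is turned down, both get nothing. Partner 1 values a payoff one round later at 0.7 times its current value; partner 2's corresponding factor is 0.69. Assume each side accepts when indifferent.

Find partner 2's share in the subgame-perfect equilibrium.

Round 4 (partner 1 proposes): rejection yields 0 for partner 2; partner 1 offers 0 and keeps 300.
Round 3 (partner 2 proposes): partner 1 can get 300 next round, worth 0.7 × 300 = 210 now; partner 2 offers that and keeps 90.
Round 2 (partner 1 proposes): partner 2 can get 90 next round, worth 0.69 × 90 = 62.1 now; partner 1 offers that and keeps 237.9.
Round 1 (partner 2 proposes): partner 1 can get 237.9 next round, worth 0.7 × 237.9 = 166.53 now, so partner 2 offers 166.53, keeping 133.47.

133.47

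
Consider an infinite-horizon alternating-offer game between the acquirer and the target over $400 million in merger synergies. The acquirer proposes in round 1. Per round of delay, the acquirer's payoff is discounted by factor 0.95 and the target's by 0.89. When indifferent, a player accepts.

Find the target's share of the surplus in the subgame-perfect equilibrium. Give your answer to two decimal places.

Let x be the acquirer's share when the acquirer proposes and y be the target's share when the target proposes.
The target accepts iff offered ≥ 0.89·y, so x = 400 − 0.89y. Symmetrically y = 400 − 0.95x.
Substituting: x = 400 − 0.89(400 − 0.95x), giving x(1 − 0.95·0.89) = 400(1 − 0.89).
So x = 400 × 0.11 / 0.1545 ≈ 284.7896, and the target receives 400 − x ≈ 115.2104.

115.21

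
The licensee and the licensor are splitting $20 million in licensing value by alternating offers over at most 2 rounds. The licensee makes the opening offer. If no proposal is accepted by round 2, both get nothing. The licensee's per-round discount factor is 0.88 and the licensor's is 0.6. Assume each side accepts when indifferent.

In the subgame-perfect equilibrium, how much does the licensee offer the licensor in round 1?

Round 2 (the licensor proposes): rejection yields 0 for the licensee; the licensor offers 0 and keeps 20.
Round 1 (the licensee proposes): the licensor can get 20 next round, worth 0.6 × 20 = 12 now; the licensee offers that and keeps 8.

12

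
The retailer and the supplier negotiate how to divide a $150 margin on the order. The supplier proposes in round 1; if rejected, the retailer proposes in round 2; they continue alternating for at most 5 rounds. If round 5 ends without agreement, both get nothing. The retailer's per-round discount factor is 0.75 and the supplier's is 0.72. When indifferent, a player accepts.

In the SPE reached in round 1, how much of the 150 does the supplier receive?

Solve by backward induction from round 5.
Round 5 (the supplier proposes): rejection yields 0 for the retailer; the supplier offers 0 and keeps 150.
Round 4 (the retailer proposes): the supplier can get 150 next round, worth 0.72 × 150 = 108 now. The retailer offers 108 and keeps 150 − 108 = 42.
Round 3 (the supplier proposes): the retailer can get 42 next round, worth 0.75 × 42 = 31.5 now; the supplier offers that and keeps 118.5.
Round 2 (the retailer proposes): the supplier can get 118.5 next round, worth 0.72 × 118.5 = 85.32 now. The retailer offers 85.32 and keeps 150 − 85.32 = 64.68.
Round 1 (the supplier proposes): the retailer can get 64.68 next round, worth 0.75 × 64.68 = 48.51 now; the supplier offers that and keeps 101.49.

101.49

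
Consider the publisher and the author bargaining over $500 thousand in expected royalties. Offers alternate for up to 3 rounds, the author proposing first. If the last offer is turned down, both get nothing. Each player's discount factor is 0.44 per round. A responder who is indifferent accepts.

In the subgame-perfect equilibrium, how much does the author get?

376.8

Work backward from the last round.
Round 3 (the author proposes): the publisher will accept anything ≥ 0, so the author offers 0 and keeps 500.
Round 2 (the publisher proposes): the author can get 500 next round, worth 0.44 × 500 = 220 now; the publisher offers that and keeps 280.
Round 1 (the author proposes): the publisher can get 280 next round, worth 0.44 × 280 = 123.2 now, so the author offers 123.2, keeping 376.8.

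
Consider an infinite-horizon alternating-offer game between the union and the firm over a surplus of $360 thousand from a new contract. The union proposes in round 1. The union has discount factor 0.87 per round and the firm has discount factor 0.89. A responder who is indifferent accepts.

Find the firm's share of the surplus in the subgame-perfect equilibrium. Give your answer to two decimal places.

184.55

In a stationary SPE each proposer offers the other exactly their discounted continuation value.
If the union keeps x when proposing and the firm keeps y when proposing, then x = 360 − 0.89y and y = 360 − 0.87x.
Solving: x = 360(1 − 0.89) / (1 − 0.87·0.89) = 39.6 / 0.2257 ≈ 175.4541.
The firm gets 360 − 175.4541 ≈ 184.5459.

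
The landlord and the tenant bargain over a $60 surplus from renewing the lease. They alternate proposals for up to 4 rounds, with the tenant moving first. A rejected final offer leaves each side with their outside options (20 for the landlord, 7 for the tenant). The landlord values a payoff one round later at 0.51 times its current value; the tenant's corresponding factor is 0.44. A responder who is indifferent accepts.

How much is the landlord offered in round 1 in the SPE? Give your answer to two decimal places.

Round 4 (the landlord proposes): the tenant gets 7 if talks fail, so the landlord offers 7 and keeps 53.
Round 3 (the tenant proposes): the landlord can get 53 next round, worth 0.51 × 53 = 27.03 now; the tenant offers that and keeps 32.97.
Round 2 (the landlord proposes): the tenant can get 32.97 next round, worth 0.44 × 32.97 = 14.5068 now; the landlord offers that and keeps 45.4932.
Round 1 (the tenant proposes): the landlord can get 45.4932 next round, worth 0.51 × 45.4932 = 23.201532 now, so the tenant offers 23.201532, keeping 36.798468.

23.20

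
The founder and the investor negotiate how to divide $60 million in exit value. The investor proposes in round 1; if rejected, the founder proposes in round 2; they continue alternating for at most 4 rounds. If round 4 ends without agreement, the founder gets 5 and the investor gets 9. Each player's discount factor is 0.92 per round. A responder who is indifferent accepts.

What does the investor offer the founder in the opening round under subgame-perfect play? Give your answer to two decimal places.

44.13

Work backward from the last round.
Round 4 (the founder proposes): the investor gets 9 if talks fail, so the founder offers 9 and keeps 51.
Round 3 (the investor proposes): the founder can get 51 next round, worth 0.92 × 51 = 46.92 now; the investor offers that and keeps 13.08.
Round 2 (the founder proposes): the investor can get 13.08 next round, worth 0.92 × 13.08 = 12.0336 now, so the founder offers 12.0336, keeping 47.9664.
Round 1 (the investor proposes): the founder can get 47.9664 next round, worth 0.92 × 47.9664 = 44.129088 now, so the investor offers 44.129088, keeping 15.870912.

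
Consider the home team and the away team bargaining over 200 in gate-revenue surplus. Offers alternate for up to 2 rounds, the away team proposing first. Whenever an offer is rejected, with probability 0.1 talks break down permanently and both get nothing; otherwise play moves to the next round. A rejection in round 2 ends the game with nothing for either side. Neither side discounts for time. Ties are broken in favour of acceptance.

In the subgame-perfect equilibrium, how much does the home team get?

By backward induction:
Round 2 (the home team proposes): the away team will accept anything ≥ 0, so the home team offers 0 and keeps 200.
Round 1 (the away team proposes): rejecting gives the home team an expected 0.9 × 200 = 180, so the away team offers 180, keeping 20.

180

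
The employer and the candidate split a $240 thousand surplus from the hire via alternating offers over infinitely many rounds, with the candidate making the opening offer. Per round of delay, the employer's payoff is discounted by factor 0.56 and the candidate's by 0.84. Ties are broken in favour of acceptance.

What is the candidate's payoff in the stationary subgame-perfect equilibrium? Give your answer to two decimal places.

199.40

Let x be the candidate's share when the candidate proposes and y be the employer's share when the employer proposes.
The employer accepts iff offered ≥ 0.56·y, so x = 240 − 0.56y. Symmetrically y = 240 − 0.84x.
Substituting: x = 240 − 0.56(240 − 0.84x), giving x(1 − 0.84·0.56) = 240(1 − 0.56).
So x = 240 × 0.44 / 0.5296 ≈ 199.3958, and the employer receives 240 − x ≈ 40.6042.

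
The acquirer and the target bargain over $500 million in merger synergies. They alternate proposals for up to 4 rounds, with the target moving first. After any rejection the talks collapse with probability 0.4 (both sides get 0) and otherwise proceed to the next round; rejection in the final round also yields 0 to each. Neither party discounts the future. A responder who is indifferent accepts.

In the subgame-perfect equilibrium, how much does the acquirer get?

Round 4 (the acquirer proposes): the target will accept anything ≥ 0, so the acquirer offers 0 and keeps 500.
Round 3 (the target proposes): rejecting gives the acquirer an expected 0.6 × 500 = 300; the target offers that and keeps 200.
Round 2 (the acquirer proposes): rejecting gives the target an expected 0.6 × 200 = 120; the acquirer offers that and keeps 380.
Round 1 (the target proposes): rejecting gives the acquirer an expected 0.6 × 380 = 228, so the target offers 228, keeping 272.

228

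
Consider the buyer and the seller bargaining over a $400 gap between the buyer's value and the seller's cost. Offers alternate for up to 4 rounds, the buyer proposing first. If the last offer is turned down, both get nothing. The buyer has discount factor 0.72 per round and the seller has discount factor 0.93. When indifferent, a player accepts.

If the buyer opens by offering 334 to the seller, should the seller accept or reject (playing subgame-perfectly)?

Round 4 (the seller proposes): the buyer will accept anything ≥ 0, so the seller offers 0 and keeps 400.
Round 3 (the buyer proposes): the seller can get 400 next round, worth 0.93 × 400 = 372 now; the buyer offers that and keeps 28.
Round 2 (the seller proposes): the buyer can get 28 next round, worth 0.72 × 28 = 20.16 now; the seller offers that and keeps 379.84.
So by rejecting in round 1, the seller gets 379.84 next round, worth 0.93 × 379.84 = 353.2512 now.
Offer 334 < 353.2512, so the seller rejects.

Reject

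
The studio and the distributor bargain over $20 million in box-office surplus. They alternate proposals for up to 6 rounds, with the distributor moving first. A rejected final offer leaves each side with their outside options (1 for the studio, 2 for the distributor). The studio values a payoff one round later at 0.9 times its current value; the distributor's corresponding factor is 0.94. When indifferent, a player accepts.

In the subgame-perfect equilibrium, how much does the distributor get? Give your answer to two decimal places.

6.41

Round 6 (the studio proposes): the distributor gets 2 if talks fail, so the studio offers 2 and keeps 18.
Round 5 (the distributor proposes): the studio can get 18 next round, worth 0.9 × 18 = 16.2 now. The distributor offers 16.2 and keeps 20 − 16.2 = 3.8.
Round 4 (the studio proposes): the distributor can get 3.8 next round, worth 0.94 × 3.8 = 3.572 now; the studio offers that and keeps 16.428.
Round 3 (the distributor proposes): the studio can get 16.428 next round, worth 0.9 × 16.428 = 14.7852 now; the distributor offers that and keeps 5.2148.
Round 2 (the studio proposes): the distributor can get 5.2148 next round, worth 0.94 × 5.2148 = 4.901912 now, so the studio offers 4.901912, keeping 15.098088.
Round 1 (the distributor proposes): the studio can get 15.098088 next round, worth 0.9 × 15.098088 = 13.5882792 now; the distributor offers that and keeps 6.4117208.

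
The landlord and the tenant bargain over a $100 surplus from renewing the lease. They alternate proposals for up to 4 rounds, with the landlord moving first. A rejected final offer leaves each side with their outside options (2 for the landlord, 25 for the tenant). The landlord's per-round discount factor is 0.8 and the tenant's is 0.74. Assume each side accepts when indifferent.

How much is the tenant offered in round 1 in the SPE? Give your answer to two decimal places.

57.73

By backward induction:
Round 4 (the tenant proposes): the landlord gets 2 if talks fail, so the tenant offers 2 and keeps 98.
Round 3 (the landlord proposes): the tenant can get 98 next round, worth 0.74 × 98 = 72.52 now. The landlord offers 72.52 and keeps 100 − 72.52 = 27.48.
Round 2 (the tenant proposes): the landlord can get 27.48 next round, worth 0.8 × 27.48 = 21.984 now; the tenant offers that and keeps 78.016.
Round 1 (the landlord proposes): the tenant can get 78.016 next round, worth 0.74 × 78.016 = 57.73184 now, so the landlord offers 57.73184, keeping 42.26816.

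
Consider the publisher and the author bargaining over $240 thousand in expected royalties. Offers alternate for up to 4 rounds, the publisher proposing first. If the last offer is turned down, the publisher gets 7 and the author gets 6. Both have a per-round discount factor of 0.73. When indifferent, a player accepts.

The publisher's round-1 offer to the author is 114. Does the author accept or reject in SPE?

Reject

Round 4 (the author proposes): the publisher gets 7 if talks fail, so the author offers 7 and keeps 233.
Round 3 (the publisher proposes): the author can get 233 next round, worth 0.73 × 233 = 170.09 now; the publisher offers that and keeps 69.91.
Round 2 (the author proposes): the publisher can get 69.91 next round, worth 0.73 × 69.91 = 51.0343 now. The author offers 51.0343 and keeps 240 − 51.0343 = 188.9657.
So by rejecting in round 1, the author gets 188.9657 next round, worth 0.73 × 188.9657 = 137.944961 now.
Offer 114 < 137.944961, so the author rejects.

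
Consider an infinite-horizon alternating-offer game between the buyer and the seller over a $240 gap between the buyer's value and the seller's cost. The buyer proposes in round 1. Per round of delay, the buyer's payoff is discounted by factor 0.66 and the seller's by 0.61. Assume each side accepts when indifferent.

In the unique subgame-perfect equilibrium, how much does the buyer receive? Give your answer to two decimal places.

156.68

In a stationary SPE each proposer offers the other exactly their discounted continuation value.
If the buyer keeps x when proposing and the seller keeps y when proposing, then x = 240 − 0.61y and y = 240 − 0.66x.
Solving: x = 240(1 − 0.61) / (1 − 0.66·0.61) = 93.6 / 0.5974 ≈ 156.6789.
The seller gets 240 − 156.6789 ≈ 83.3211.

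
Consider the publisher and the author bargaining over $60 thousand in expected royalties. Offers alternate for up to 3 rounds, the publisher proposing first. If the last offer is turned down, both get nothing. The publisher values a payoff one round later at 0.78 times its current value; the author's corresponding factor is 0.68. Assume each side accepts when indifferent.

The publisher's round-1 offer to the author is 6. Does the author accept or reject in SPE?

Reject

Round 3 (the publisher proposes): rejection yields 0 for the author; the publisher offers 0 and keeps 60.
Round 2 (the author proposes): the publisher can get 60 next round, worth 0.78 × 60 = 46.8 now, so the author offers 46.8, keeping 13.2.
So by rejecting in round 1, the author gets 13.2 next round, worth 0.68 × 13.2 = 8.976 now.
Offer 6 < 8.976, so the author rejects.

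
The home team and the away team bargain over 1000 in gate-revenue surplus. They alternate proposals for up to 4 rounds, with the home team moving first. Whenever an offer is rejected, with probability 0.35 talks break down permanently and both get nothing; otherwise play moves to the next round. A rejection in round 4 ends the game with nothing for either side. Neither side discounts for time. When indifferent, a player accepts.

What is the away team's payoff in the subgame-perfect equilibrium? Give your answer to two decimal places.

502.13

Round 4 (the away team proposes): the home team will accept anything ≥ 0, so the away team offers 0 and keeps 1000.
Round 3 (the home team proposes): rejecting gives the away team an expected 0.65 × 1000 = 650, so the home team offers 650, keeping 350.
Round 2 (the away team proposes): rejecting gives the home team an expected 0.65 × 350 = 227.5, so the away team offers 227.5, keeping 772.5.
Round 1 (the home team proposes): rejecting gives the away team an expected 0.65 × 772.5 = 502.125. The home team offers 502.125 and keeps 1000 − 502.125 = 497.875.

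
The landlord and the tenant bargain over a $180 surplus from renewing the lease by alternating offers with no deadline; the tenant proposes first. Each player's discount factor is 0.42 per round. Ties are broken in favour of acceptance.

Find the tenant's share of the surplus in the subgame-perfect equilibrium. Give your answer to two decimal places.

126.76

Let x be the tenant's share when the tenant proposes and y be the landlord's share when the landlord proposes.
The landlord accepts iff offered ≥ 0.42·y, so x = 180 − 0.42y. Symmetrically y = 180 − 0.42x.
Substituting: x = 180 − 0.42(180 − 0.42x), giving x(1 − 0.42·0.42) = 180(1 − 0.42).
So x = 180 × 0.58 / 0.8236 ≈ 126.7606, and the landlord receives 180 − x ≈ 53.2394.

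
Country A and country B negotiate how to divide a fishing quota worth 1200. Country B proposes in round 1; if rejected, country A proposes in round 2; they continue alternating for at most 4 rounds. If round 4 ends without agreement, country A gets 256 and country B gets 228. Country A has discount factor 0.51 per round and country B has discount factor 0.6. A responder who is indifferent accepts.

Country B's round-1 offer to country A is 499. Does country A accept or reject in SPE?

Accept

Round 4 (country A proposes): country B gets 228 if talks fail, so country A offers 228 and keeps 972.
Round 3 (country B proposes): country A can get 972 next round, worth 0.51 × 972 = 495.72 now; country B offers that and keeps 704.28.
Round 2 (country A proposes): country B can get 704.28 next round, worth 0.6 × 704.28 = 422.568 now; country A offers that and keeps 777.432.
So by rejecting in round 1, country A gets 777.432 next round, worth 0.51 × 777.432 = 396.49032 now.
Offer 499 ≥ 396.49032, so country A accepts.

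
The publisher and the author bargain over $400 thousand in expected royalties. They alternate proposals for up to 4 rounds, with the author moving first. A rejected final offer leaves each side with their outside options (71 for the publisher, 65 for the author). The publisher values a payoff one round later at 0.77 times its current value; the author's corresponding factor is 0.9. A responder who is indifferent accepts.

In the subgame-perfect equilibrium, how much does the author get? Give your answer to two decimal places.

Round 4 (the publisher proposes): the author gets 65 if talks fail, so the publisher offers 65 and keeps 335.
Round 3 (the author proposes): the publisher can get 335 next round, worth 0.77 × 335 = 257.95 now; the author offers that and keeps 142.05.
Round 2 (the publisher proposes): the author can get 142.05 next round, worth 0.9 × 142.05 = 127.845 now; the publisher offers that and keeps 272.155.
Round 1 (the author proposes): the publisher can get 272.155 next round, worth 0.77 × 272.155 = 209.55935 now; the author offers that and keeps 190.44065.

190.44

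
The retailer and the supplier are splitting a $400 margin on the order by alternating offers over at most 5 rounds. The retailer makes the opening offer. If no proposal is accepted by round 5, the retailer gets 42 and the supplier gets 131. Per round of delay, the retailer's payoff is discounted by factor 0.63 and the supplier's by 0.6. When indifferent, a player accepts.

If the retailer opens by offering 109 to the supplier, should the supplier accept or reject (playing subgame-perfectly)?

Work out the supplier's continuation value if the offer is rejected.
Round 5 (the retailer proposes): the supplier gets 131 if talks fail, so the retailer offers 131 and keeps 269.
Round 4 (the supplier proposes): the retailer can get 269 next round, worth 0.63 × 269 = 169.47 now. The supplier offers 169.47 and keeps 400 − 169.47 = 230.53.
Round 3 (the retailer proposes): the supplier can get 230.53 next round, worth 0.6 × 230.53 = 138.318 now. The retailer offers 138.318 and keeps 400 − 138.318 = 261.682.
Round 2 (the supplier proposes): the retailer can get 261.682 next round, worth 0.63 × 261.682 = 164.85966 now; the supplier offers that and keeps 235.14034.
So by rejecting in round 1, the supplier gets 235.14034 next round, worth 0.6 × 235.14034 = 141.084204 now.
Offer 109 < 141.084204, so the supplier rejects.

Reject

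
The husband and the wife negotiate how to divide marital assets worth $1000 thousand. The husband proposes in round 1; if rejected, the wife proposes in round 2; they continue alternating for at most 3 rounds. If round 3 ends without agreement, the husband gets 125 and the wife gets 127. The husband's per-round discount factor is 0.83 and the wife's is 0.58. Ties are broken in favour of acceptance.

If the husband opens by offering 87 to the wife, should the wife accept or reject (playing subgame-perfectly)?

Reject

Round 3 (the husband proposes): the wife gets 127 if talks fail, so the husband offers 127 and keeps 873.
Round 2 (the wife proposes): the husband can get 873 next round, worth 0.83 × 873 = 724.59 now, so the wife offers 724.59, keeping 275.41.
So by rejecting in round 1, the wife gets 275.41 next round, worth 0.58 × 275.41 = 159.7378 now.
Offer 87 < 159.7378, so the wife rejects.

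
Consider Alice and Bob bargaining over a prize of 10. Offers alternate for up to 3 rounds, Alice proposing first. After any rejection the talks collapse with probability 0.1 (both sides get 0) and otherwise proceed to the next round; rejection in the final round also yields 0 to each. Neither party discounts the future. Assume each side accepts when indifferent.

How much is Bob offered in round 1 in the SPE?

0.9

By backward induction:
Round 3 (Alice proposes): Bob will accept anything ≥ 0, so Alice offers 0 and keeps 10.
Round 2 (Bob proposes): rejecting gives Alice an expected 0.9 × 10 = 9; Bob offers that and keeps 1.
Round 1 (Alice proposes): rejecting gives Bob an expected 0.9 × 1 = 0.9. Alice offers 0.9 and keeps 10 − 0.9 = 9.1.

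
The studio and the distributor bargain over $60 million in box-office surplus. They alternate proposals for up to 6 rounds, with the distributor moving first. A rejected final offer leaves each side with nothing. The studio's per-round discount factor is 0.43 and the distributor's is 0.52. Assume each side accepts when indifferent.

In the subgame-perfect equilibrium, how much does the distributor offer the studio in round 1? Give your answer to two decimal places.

Round 6 (the studio proposes): rejection yields 0 for the distributor; the studio offers 0 and keeps 60.
Round 5 (the distributor proposes): the studio can get 60 next round, worth 0.43 × 60 = 25.8 now, so the distributor offers 25.8, keeping 34.2.
Round 4 (the studio proposes): the distributor can get 34.2 next round, worth 0.52 × 34.2 = 17.784 now; the studio offers that and keeps 42.216.
Round 3 (the distributor proposes): the studio can get 42.216 next round, worth 0.43 × 42.216 = 18.15288 now; the distributor offers that and keeps 41.84712.
Round 2 (the studio proposes): the distributor can get 41.84712 next round, worth 0.52 × 41.84712 = 21.7605024 now, so the studio offers 21.7605024, keeping 38.2394976.
Round 1 (the distributor proposes): the studio can get 38.2394976 next round, worth 0.43 × 38.2394976 = 16.442983968 now. The distributor offers 16.442983968 and keeps 60 − 16.442983968 = 43.557016032.

16.44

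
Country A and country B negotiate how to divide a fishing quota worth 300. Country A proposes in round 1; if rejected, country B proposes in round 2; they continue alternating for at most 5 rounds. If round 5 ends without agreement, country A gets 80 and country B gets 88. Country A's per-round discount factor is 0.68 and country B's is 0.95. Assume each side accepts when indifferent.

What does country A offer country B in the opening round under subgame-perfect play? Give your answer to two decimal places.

Round 5 (country A proposes): country B gets 88 if talks fail, so country A offers 88 and keeps 212.
Round 4 (country B proposes): country A can get 212 next round, worth 0.68 × 212 = 144.16 now; country B offers that and keeps 155.84.
Round 3 (country A proposes): country B can get 155.84 next round, worth 0.95 × 155.84 = 148.048 now, so country A offers 148.048, keeping 151.952.
Round 2 (country B proposes): country A can get 151.952 next round, worth 0.68 × 151.952 = 103.32736 now. Country B offers 103.32736 and keeps 300 − 103.32736 = 196.67264.
Round 1 (country A proposes): country B can get 196.67264 next round, worth 0.95 × 196.67264 = 186.839008 now; country A offers that and keeps 113.160992.

186.84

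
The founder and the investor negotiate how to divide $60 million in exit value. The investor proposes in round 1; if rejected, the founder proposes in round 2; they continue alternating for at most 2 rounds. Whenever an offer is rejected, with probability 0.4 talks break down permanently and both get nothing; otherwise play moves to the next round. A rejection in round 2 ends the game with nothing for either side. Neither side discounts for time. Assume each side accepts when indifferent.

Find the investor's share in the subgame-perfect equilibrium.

24

Round 2 (the founder proposes): rejection yields 0 for the investor; the founder offers 0 and keeps 60.
Round 1 (the investor proposes): rejecting gives the founder an expected 0.6 × 60 = 36. The investor offers 36 and keeps 60 − 36 = 24.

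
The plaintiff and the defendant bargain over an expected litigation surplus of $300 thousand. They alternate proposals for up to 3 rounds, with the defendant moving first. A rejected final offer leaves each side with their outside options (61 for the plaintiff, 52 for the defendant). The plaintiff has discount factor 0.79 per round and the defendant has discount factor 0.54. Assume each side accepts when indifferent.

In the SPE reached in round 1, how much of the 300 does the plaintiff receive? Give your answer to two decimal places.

135.04

Round 3 (the defendant proposes): the plaintiff gets 61 if talks fail, so the defendant offers 61 and keeps 239.
Round 2 (the plaintiff proposes): the defendant can get 239 next round, worth 0.54 × 239 = 129.06 now, so the plaintiff offers 129.06, keeping 170.94.
Round 1 (the defendant proposes): the plaintiff can get 170.94 next round, worth 0.79 × 170.94 = 135.0426 now, so the defendant offers 135.0426, keeping 164.9574.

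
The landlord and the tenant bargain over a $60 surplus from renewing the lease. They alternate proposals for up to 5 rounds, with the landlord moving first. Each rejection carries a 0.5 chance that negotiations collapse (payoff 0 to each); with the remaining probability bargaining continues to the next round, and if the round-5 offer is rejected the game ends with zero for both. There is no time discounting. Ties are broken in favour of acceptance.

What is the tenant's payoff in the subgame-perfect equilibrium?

18.75

Round 5 (the landlord proposes): the tenant will accept anything ≥ 0, so the landlord offers 0 and keeps 60.
Round 4 (the tenant proposes): rejecting gives the landlord an expected 0.5 × 60 = 30, so the tenant offers 30, keeping 30.
Round 3 (the landlord proposes): rejecting gives the tenant an expected 0.5 × 30 = 15. The landlord offers 15 and keeps 60 − 15 = 45.
Round 2 (the tenant proposes): rejecting gives the landlord an expected 0.5 × 45 = 22.5; the tenant offers that and keeps 37.5.
Round 1 (the landlord proposes): rejecting gives the tenant an expected 0.5 × 37.5 = 18.75. The landlord offers 18.75 and keeps 60 − 18.75 = 41.25.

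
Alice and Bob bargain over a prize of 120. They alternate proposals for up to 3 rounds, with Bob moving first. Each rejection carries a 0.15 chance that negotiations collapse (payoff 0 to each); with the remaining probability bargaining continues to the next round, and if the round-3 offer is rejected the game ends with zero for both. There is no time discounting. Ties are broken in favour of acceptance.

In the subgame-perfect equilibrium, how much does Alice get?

Round 3 (Bob proposes): Alice will accept anything ≥ 0, so Bob offers 0 and keeps 120.
Round 2 (Alice proposes): rejecting gives Bob an expected 0.85 × 120 = 102, so Alice offers 102, keeping 18.
Round 1 (Bob proposes): rejecting gives Alice an expected 0.85 × 18 = 15.3; Bob offers that and keeps 104.7.

15.3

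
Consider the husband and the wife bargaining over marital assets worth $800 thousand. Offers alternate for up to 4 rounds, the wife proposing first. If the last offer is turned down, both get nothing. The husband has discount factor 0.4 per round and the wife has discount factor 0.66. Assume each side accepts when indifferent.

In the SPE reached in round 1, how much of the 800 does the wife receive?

606.72

Round 4 (the husband proposes): rejection yields 0 for the wife; the husband offers 0 and keeps 800.
Round 3 (the wife proposes): the husband can get 800 next round, worth 0.4 × 800 = 320 now. The wife offers 320 and keeps 800 − 320 = 480.
Round 2 (the husband proposes): the wife can get 480 next round, worth 0.66 × 480 = 316.8 now. The husband offers 316.8 and keeps 800 − 316.8 = 483.2.
Round 1 (the wife proposes): the husband can get 483.2 next round, worth 0.4 × 483.2 = 193.28 now. The wife offers 193.28 and keeps 800 − 193.28 = 606.72.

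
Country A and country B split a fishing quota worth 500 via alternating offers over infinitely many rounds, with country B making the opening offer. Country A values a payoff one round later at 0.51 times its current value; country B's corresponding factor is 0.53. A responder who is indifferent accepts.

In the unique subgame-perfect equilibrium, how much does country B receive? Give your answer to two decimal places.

335.75

Let x be country B's share when country B proposes and y be country A's share when country A proposes.
Country A accepts iff offered ≥ 0.51·y, so x = 500 − 0.51y. Symmetrically y = 500 − 0.53x.
Substituting: x = 500 − 0.51(500 − 0.53x), giving x(1 − 0.53·0.51) = 500(1 − 0.51).
So x = 500 × 0.49 / 0.7297 ≈ 335.7544, and country A receives 500 − x ≈ 164.2456.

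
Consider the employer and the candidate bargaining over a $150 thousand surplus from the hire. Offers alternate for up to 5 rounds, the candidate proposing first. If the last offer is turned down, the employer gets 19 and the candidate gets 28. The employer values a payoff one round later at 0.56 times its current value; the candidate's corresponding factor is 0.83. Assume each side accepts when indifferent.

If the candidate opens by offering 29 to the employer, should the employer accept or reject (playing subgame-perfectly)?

Accept

Round 5 (the candidate proposes): the employer gets 19 if talks fail, so the candidate offers 19 and keeps 131.
Round 4 (the employer proposes): the candidate can get 131 next round, worth 0.83 × 131 = 108.73 now, so the employer offers 108.73, keeping 41.27.
Round 3 (the candidate proposes): the employer can get 41.27 next round, worth 0.56 × 41.27 = 23.1112 now; the candidate offers that and keeps 126.8888.
Round 2 (the employer proposes): the candidate can get 126.8888 next round, worth 0.83 × 126.8888 = 105.317704 now, so the employer offers 105.317704, keeping 44.682296.
So by rejecting in round 1, the employer gets 44.682296 next round, worth 0.56 × 44.682296 = 25.02208576 now.
Offer 29 ≥ 25.02208576, so the employer accepts.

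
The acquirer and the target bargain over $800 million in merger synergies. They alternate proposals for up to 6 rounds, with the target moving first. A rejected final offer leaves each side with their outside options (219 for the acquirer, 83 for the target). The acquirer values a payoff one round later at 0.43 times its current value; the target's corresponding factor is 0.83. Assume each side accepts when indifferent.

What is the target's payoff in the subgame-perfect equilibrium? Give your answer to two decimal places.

681.38

Round 6 (the acquirer proposes): the target gets 83 if talks fail, so the acquirer offers 83 and keeps 717.
Round 5 (the target proposes): the acquirer can get 717 next round, worth 0.43 × 717 = 308.31 now. The target offers 308.31 and keeps 800 − 308.31 = 491.69.
Round 4 (the acquirer proposes): the target can get 491.69 next round, worth 0.83 × 491.69 = 408.1027 now; the acquirer offers that and keeps 391.8973.
Round 3 (the target proposes): the acquirer can get 391.8973 next round, worth 0.43 × 391.8973 = 168.515839 now. The target offers 168.515839 and keeps 800 − 168.515839 = 631.484161.
Round 2 (the acquirer proposes): the target can get 631.484161 next round, worth 0.83 × 631.484161 = 524.13185363 now, so the acquirer offers 524.13185363, keeping 275.86814637.
Round 1 (the target proposes): the acquirer can get 275.86814637 next round, worth 0.43 × 275.86814637 = 118.6233029391 now, so the target offers 118.6233029391, keeping 681.3766970609.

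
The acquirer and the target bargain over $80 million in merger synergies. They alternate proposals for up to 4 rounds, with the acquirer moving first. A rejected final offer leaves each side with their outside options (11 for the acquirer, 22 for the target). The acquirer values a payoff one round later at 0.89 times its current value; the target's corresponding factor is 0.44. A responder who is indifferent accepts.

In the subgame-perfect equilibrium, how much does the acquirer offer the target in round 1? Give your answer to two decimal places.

Solve by backward induction from round 4.
Round 4 (the target proposes): the acquirer gets 11 if talks fail, so the target offers 11 and keeps 69.
Round 3 (the acquirer proposes): the target can get 69 next round, worth 0.44 × 69 = 30.36 now. The acquirer offers 30.36 and keeps 80 − 30.36 = 49.64.
Round 2 (the target proposes): the acquirer can get 49.64 next round, worth 0.89 × 49.64 = 44.1796 now, so the target offers 44.1796, keeping 35.8204.
Round 1 (the acquirer proposes): the target can get 35.8204 next round, worth 0.44 × 35.8204 = 15.760976 now, so the acquirer offers 15.760976, keeping 64.239024.

15.76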